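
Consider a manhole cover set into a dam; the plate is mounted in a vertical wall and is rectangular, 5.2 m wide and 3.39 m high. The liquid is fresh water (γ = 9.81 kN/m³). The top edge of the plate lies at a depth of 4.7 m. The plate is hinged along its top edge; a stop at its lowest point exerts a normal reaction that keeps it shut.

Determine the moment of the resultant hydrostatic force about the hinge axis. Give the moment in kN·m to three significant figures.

M ≈ 2040 kN·m

γ = 9.81 kN/m³.
The centroid lies 3.39/2 = 1.695 m below the top edge, so the centroid depth is h_c = 4.7 + 1.695 = 6.395 m.
A = 5.2 × 3.39 = 17.628 m².
Resultant F = γ·h_c·A = 9.81 × 6.395 × 17.628 = 1105.89 kN.
I_c = b·h³/12 = 5.2 × 3.39³/12 = 16.8819 m⁴.
Centre of pressure: y_p = y_c + I_c/(y_c·A) = 6.395 + 16.8819/(6.395 × 17.628) = 6.395 + 0.149754 = 6.54475 m along the plane.
The resultant acts 1.695 + 0.149754 = 1.84475 m (along the plate) below the hinge at the top edge, so the moment about the hinge is M = F × 1.84475 = 1105.89 × 1.84475 = 2040.09 kN·m.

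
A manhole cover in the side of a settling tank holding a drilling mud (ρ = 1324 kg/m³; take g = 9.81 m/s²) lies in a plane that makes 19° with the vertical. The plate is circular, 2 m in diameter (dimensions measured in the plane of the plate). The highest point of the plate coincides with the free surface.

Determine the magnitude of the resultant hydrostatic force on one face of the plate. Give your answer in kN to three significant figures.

γ = ρg = 1324 × 9.81 / 1000 = 12.98844 kN/m³.
The plate makes 19° with the vertical, i.e. θ = 90° − 19° = 71° to the horizontal. Measuring y along the incline from the free-surface line, vertical depth h = y·sinθ with sinθ = 0.945519.
The centroid is at the centre, 1 m below the top of the plate, so y_c = 1 m and h_c = 1 × 0.945519 = 0.945519 m.
A = π(1)² = 3.14159 m².
Resultant F = γ·h_c·A = 12.98844 × 0.945519 × 3.14159 = 38.5813 kN.

F ≈ 38.6 kN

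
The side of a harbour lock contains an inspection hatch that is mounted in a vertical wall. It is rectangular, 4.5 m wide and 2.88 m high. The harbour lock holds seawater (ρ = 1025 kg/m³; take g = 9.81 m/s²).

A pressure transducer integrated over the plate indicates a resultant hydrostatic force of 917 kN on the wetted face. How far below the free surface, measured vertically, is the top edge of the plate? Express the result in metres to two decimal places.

γ = ρg = 1025 × 9.81 / 1000 = 10.05525 kN/m³.
A = 4.5 × 2.88 = 12.96 m².
From F = γ·h_c·A, the centroid depth is h_c = 917/(10.05525 × 12.96) = 7.03674 m.
The centroid lies 2.88/2 = 1.44 m below the top edge, so the top edge sits at h_top = 7.03674 − 1.44 = 5.59674 m below the surface.

d_top ≈ 5.60 m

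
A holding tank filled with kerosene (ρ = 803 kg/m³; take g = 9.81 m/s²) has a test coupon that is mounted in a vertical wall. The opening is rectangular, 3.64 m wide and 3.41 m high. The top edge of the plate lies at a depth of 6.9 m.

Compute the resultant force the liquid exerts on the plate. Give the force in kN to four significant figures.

γ = ρg = 803 × 9.81 / 1000 = 7.87743 kN/m³.
The centroid lies 3.41/2 = 1.705 m below the top edge, so the centroid depth is h_c = 6.9 + 1.705 = 8.605 m.
A = 3.64 × 3.41 = 12.4124 m².
Resultant F = γ·h_c·A = 7.87743 × 8.605 × 12.4124 = 841.378 kN.

F ≈ 841.4 kN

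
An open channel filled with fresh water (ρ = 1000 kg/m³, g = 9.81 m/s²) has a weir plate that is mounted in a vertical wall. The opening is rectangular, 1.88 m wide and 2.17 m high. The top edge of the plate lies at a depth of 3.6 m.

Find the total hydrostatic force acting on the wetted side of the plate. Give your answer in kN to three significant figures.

γ = ρg = 1000 × 9.81 = 9810 N/m³ = 9.81 kN/m³.
The centroid lies 2.17/2 = 1.085 m below the top edge, so the centroid depth is h_c = 3.6 + 1.085 = 4.685 m.
A = 1.88 × 2.17 = 4.0796 m².
Resultant F = γ·h_c·A = 9.81 × 4.685 × 4.0796 = 187.498 kN.

F ≈ 187 kN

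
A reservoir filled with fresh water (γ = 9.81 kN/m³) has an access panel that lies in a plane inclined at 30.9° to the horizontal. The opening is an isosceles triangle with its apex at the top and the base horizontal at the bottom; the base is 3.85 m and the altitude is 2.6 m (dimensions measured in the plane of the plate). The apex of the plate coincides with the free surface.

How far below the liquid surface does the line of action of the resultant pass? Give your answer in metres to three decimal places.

h_p = 1.001 m

γ = 9.81 kN/m³.
Let θ = 30.9° be the plate's angle to the horizontal; measure y along the incline from where the plane meets the free surface. Vertical depth h = y·sinθ with sinθ = 0.513541.
With the apex up, the centroid sits 2h/3 = 2 × 2.6/3 = 1.73333 m below the apex, so y_c = 1.73333 m and h_c = 1.73333 × 0.513541 = 0.890136 m.
A = ½ × 3.85 × 2.6 = 5.005 m².
Resultant F = γ·h_c·A = 9.81 × 0.890136 × 5.005 = 43.7048 kN.
I_c = b·h³/36 = 3.85 × 2.6³/36 = 1.87966 m⁴.
Centre of pressure: y_p = y_c + I_c/(y_c·A) = 1.73333 + 1.87966/(1.73333 × 5.005) = 1.73333 + 0.216668 = 1.95 m along the plane.
Vertically, h_p = y_p·sinθ = 1.95 × 0.513541 = 1.0014 m.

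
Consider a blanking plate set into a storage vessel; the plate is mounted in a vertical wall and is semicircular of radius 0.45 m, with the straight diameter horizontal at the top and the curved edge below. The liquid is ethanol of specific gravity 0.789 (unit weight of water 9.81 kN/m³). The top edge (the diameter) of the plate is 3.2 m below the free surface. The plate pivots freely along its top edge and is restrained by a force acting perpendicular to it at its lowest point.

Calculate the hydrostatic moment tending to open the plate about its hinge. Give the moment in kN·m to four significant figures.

M ≈ 1.629 kN·m

γ = 0.789 × 9.81 = 7.74009 kN/m³.
The centroid of a semicircle lies 4r/(3π) = 0.190986 m from the diameter, here below the top edge, so the centroid depth is h_c = 3.2 + 0.190986 = 3.39099 m.
A = πr²/2 = π × 0.45²/2 = 0.318086 m².
Resultant F = γ·h_c·A = 7.74009 × 3.39099 × 0.318086 = 8.34867 kN.
I_c = (π/8 − 8/(9π))·r⁴ = 0.109757 × 0.45⁴ = 0.00450072 m⁴.
Centre of pressure: y_p = y_c + I_c/(y_c·A) = 3.39099 + 0.00450072/(3.39099 × 0.318086) = 3.39099 + 0.00417264 = 3.39516 m along the plane.
The resultant acts 0.190986 + 0.00417264 = 0.195159 m (along the plate) below the hinge at the top edge, so the moment about the hinge is M = F × 0.195159 = 8.34867 × 0.195159 = 1.62932 kN·m.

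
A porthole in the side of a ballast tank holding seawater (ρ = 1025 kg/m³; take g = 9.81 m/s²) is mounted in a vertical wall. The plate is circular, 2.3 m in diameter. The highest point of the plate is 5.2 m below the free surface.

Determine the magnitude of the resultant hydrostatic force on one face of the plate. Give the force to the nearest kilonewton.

γ = ρg = 1025 × 9.81 / 1000 = 10.05525 kN/m³.
The centroid is at the centre, 1.15 m below the top of the plate, so the centroid depth is h_c = 5.2 + 1.15 = 6.35 m.
A = π(1.15)² = 4.15476 m².
Resultant F = γ·h_c·A = 10.05525 × 6.35 × 4.15476 = 265.285 kN.

F ≈ 265 kN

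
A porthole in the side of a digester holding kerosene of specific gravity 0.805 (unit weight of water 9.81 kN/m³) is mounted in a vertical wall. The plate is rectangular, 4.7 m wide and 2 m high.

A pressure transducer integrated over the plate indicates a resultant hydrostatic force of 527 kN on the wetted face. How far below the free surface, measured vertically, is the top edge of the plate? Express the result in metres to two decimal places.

γ = 0.805 × 9.81 = 7.89705 kN/m³.
A = 4.7 × 2 = 9.4 m².
From F = γ·h_c·A, the centroid depth is h_c = 527/(7.89705 × 9.4) = 7.09934 m.
The centroid lies 2/2 = 1 m below the top edge, so the top edge sits at h_top = 7.09934 − 1 = 6.09934 m below the surface.

d_top ≈ 6.10 m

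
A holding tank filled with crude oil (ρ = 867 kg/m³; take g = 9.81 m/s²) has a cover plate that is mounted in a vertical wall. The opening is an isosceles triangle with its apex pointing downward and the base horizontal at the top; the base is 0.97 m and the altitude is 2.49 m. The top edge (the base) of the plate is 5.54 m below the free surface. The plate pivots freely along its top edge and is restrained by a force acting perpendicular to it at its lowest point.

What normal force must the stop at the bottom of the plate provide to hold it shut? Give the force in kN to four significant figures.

P ≈ 23.23 kN

γ = ρg = 867 × 9.81 / 1000 = 8.50527 kN/m³.
With the apex down, the centroid sits h/3 = 2.49/3 = 0.83 m below the base (the top edge), so the centroid depth is h_c = 5.54 + 0.83 = 6.37 m.
A = ½ × 0.97 × 2.49 = 1.20765 m².
Resultant F = γ·h_c·A = 8.50527 × 6.37 × 1.20765 = 65.4287 kN.
I_c = b·h³/36 = 0.97 × 2.49³/36 = 0.415975 m⁴.
Centre of pressure: y_p = y_c + I_c/(y_c·A) = 6.37 + 0.415975/(6.37 × 1.20765) = 6.37 + 0.0540738 = 6.42407 m along the plane.
The resultant acts 0.83 + 0.0540738 = 0.884074 m (along the plate) below the hinge at the top edge, so the moment about the hinge is M = F × 0.884074 = 65.4287 × 0.884074 = 57.8438 kN·m.
A normal force at the bottom, 2.49 m from the hinge, must supply this moment: P = 57.8438/2.49 = 23.2304 kN.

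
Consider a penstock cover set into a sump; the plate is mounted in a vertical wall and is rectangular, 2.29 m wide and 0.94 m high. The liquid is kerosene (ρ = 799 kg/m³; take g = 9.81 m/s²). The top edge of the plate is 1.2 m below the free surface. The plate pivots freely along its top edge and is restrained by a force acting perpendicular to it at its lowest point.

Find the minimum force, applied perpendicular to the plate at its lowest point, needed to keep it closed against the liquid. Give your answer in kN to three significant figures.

γ = ρg = 799 × 9.81 / 1000 = 7.83819 kN/m³.
The centroid lies 0.94/2 = 0.47 m below the top edge, so the centroid depth is h_c = 1.2 + 0.47 = 1.67 m.
A = 2.29 × 0.94 = 2.1526 m².
Resultant F = γ·h_c·A = 7.83819 × 1.67 × 2.1526 = 28.1771 kN.
I_c = b·h³/12 = 2.29 × 0.94³/12 = 0.158503 m⁴.
Centre of pressure: y_p = y_c + I_c/(y_c·A) = 1.67 + 0.158503/(1.67 × 2.1526) = 1.67 + 0.0440918 = 1.71409 m along the plane.
The resultant acts 0.47 + 0.0440918 = 0.514092 m (along the plate) below the hinge at the top edge, so the moment about the hinge is M = F × 0.514092 = 28.1771 × 0.514092 = 14.4856 kN·m.
A normal force at the bottom, 0.94 m from the hinge, must supply this moment: P = 14.4856/0.94 = 15.4102 kN.

P ≈ 15.4 kN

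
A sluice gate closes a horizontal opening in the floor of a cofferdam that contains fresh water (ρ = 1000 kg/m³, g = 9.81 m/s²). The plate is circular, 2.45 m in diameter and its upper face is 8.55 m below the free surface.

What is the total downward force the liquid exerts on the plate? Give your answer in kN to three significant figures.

F ≈ 395 kN

γ = ρg = 1000 × 9.81 = 9810 N/m³ = 9.81 kN/m³.
The plate is horizontal, so pressure is uniform at p = γ·h = 9.81 × 8.55 = 83.8755 kN/m².
A = π(1.225)² = 4.71435 m².
F = p·A = 83.8755 × 4.71435 = 395.418 kN.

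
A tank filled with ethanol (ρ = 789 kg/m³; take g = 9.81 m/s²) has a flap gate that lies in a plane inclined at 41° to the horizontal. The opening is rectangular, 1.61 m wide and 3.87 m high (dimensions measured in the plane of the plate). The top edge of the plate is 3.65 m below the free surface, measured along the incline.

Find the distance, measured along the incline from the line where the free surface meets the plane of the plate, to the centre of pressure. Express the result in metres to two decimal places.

y_p = 5.81 m

γ = ρg = 789 × 9.81 / 1000 = 7.74009 kN/m³.
Let θ = 41° be the plate's angle to the horizontal; measure y along the incline from where the plane meets the free surface. Vertical depth h = y·sinθ with sinθ = 0.656059.
The centroid lies 3.87/2 = 1.935 m below the top edge, so y_c = 3.65 + 1.935 = 5.585 m and h_c = 5.585 × 0.656059 = 3.66409 m.
A = 1.61 × 3.87 = 6.2307 m².
Resultant F = γ·h_c·A = 7.74009 × 3.66409 × 6.2307 = 176.705 kN.
I_c = b·h³/12 = 1.61 × 3.87³/12 = 7.77638 m⁴.
Centre of pressure: y_p = y_c + I_c/(y_c·A) = 5.585 + 7.77638/(5.585 × 6.2307) = 5.585 + 0.223469 = 5.80847 m along the plane.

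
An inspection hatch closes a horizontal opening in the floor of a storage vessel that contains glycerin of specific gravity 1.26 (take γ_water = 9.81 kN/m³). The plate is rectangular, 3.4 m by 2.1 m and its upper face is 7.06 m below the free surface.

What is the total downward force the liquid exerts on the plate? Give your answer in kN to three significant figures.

γ = 1.26 × 9.81 = 12.3606 kN/m³.
The plate is horizontal, so pressure is uniform at p = γ·h = 12.3606 × 7.06 = 87.2658 kN/m².
A = 3.4 × 2.1 = 7.14 m².
F = p·A = 87.2658 × 7.14 = 623.078 kN.

F ≈ 623 kN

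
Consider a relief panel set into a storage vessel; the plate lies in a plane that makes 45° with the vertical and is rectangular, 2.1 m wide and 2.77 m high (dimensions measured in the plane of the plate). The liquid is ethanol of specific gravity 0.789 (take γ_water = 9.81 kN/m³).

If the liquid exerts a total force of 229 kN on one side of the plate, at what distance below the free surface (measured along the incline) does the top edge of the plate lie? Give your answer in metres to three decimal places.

γ = 0.789 × 9.81 = 7.74009 kN/m³.
A = 2.1 × 2.77 = 5.817 m².
From F = γ·h_c·A, the centroid depth is h_c = 229/(7.74009 × 5.817) = 5.08616 m.
The plate makes 45° with the vertical, i.e. θ = 90° − 45° = 45° to the horizontal. Measuring y along the incline from the free-surface line, vertical depth h = y·sinθ with sinθ = 0.707107.
Along the incline, y_c = h_c/sinθ = 5.08616/0.707107 = 7.19291 m.
The centroid lies 2.77/2 = 1.385 m below the top edge, so the top edge sits at y_top = 7.19291 − 1.385 = 5.80791 m along the incline.

y_top ≈ 5.808 m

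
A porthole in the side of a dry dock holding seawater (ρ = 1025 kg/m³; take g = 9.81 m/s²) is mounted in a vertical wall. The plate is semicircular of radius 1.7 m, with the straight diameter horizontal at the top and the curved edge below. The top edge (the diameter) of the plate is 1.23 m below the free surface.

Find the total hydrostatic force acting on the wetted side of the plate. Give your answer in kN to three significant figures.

F ≈ 89.1 kN

γ = ρg = 1025 × 9.81 / 1000 = 10.05525 kN/m³.
The centroid of a semicircle lies 4r/(3π) = 0.721502 m from the diameter, here below the top edge, so the centroid depth is h_c = 1.23 + 0.721502 = 1.9515 m.
A = πr²/2 = π × 1.7²/2 = 4.5396 m².
Resultant F = γ·h_c·A = 10.05525 × 1.9515 × 4.5396 = 89.0798 kN.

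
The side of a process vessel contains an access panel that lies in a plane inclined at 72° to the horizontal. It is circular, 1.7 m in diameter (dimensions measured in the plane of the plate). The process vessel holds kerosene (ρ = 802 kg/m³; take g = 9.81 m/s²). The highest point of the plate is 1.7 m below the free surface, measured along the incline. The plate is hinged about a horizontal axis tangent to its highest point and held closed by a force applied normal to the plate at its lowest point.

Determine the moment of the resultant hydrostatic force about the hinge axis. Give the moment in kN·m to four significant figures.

M ≈ 39.88 kN·m

γ = ρg = 802 × 9.81 / 1000 = 7.86762 kN/m³.
Let θ = 72° be the plate's angle to the horizontal; measure y along the incline from where the plane meets the free surface. Vertical depth h = y·sinθ with sinθ = 0.951057.
The centroid is at the centre, 0.85 m below the top of the plate, so y_c = 1.7 + 0.85 = 2.55 m and h_c = 2.55 × 0.951057 = 2.4252 m.
A = π(0.85)² = 2.2698 m².
Resultant F = γ·h_c·A = 7.86762 × 2.4252 × 2.2698 = 43.309 kN.
I_c = πr⁴/4 = π × 0.85⁴/4 = 0.409983 m⁴.
Centre of pressure: y_p = y_c + I_c/(y_c·A) = 2.55 + 0.409983/(2.55 × 2.2698) = 2.55 + 0.0708334 = 2.62083 m along the plane.
The resultant acts 0.85 + 0.0708334 = 0.920833 m (along the plate) below the hinge at the top edge, so the moment about the hinge is M = F × 0.920833 = 43.309 × 0.920833 = 39.8804 kN·m.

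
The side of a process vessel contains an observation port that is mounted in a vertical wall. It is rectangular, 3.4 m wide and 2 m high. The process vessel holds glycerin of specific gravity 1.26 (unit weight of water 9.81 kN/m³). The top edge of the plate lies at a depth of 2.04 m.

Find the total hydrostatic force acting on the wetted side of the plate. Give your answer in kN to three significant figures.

γ = 1.26 × 9.81 = 12.3606 kN/m³.
The centroid lies 2/2 = 1 m below the top edge, so the centroid depth is h_c = 2.04 + 1 = 3.04 m.
A = 3.4 × 2 = 6.8 m².
Resultant F = γ·h_c·A = 12.3606 × 3.04 × 6.8 = 255.518 kN.

F ≈ 256 kN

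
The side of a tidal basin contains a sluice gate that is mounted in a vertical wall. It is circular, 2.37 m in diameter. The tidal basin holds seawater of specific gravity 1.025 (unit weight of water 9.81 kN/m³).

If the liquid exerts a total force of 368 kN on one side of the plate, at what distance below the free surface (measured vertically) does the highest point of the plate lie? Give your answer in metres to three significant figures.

d_top ≈ 7.11 m

γ = 1.025 × 9.81 = 10.05525 kN/m³.
A = π(1.185)² = 4.4115 m².
From F = γ·h_c·A, the centroid depth is h_c = 368/(10.05525 × 4.4115) = 8.296 m.
The centroid is at the centre, 1.185 m below the top of the plate, so the highest point sits at h_top = 8.296 − 1.185 = 7.111 m below the surface.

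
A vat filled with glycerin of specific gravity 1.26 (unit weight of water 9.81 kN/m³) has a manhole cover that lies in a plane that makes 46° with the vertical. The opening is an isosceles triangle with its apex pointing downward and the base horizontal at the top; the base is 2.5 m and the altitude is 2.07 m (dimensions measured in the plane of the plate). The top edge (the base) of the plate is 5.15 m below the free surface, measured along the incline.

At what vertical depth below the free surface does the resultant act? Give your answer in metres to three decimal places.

γ = 1.26 × 9.81 = 12.3606 kN/m³.
The plate makes 46° with the vertical, i.e. θ = 90° − 46° = 44° to the horizontal. Measuring y along the incline from the free-surface line, vertical depth h = y·sinθ with sinθ = 0.694658.
With the apex down, the centroid sits h/3 = 2.07/3 = 0.69 m below the base (the top edge), so y_c = 5.15 + 0.69 = 5.84 m and h_c = 5.84 × 0.694658 = 4.0568 m.
A = ½ × 2.5 × 2.07 = 2.5875 m².
Resultant F = γ·h_c·A = 12.3606 × 4.0568 × 2.5875 = 129.749 kN.
I_c = b·h³/36 = 2.5 × 2.07³/36 = 0.615954 m⁴.
Centre of pressure: y_p = y_c + I_c/(y_c·A) = 5.84 + 0.615954/(5.84 × 2.5875) = 5.84 + 0.040762 = 5.88076 m along the plane.
Vertically, h_p = y_p·sinθ = 5.88076 × 0.694658 = 4.08512 m.

h_p = 4.085 m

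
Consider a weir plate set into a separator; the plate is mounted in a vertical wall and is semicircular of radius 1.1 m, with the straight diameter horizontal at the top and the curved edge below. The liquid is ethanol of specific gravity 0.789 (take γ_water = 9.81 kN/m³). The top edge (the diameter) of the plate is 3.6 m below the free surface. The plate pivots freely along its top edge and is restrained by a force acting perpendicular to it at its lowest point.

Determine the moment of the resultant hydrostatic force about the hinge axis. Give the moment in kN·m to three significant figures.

M ≈ 29.2 kN·m

γ = 0.789 × 9.81 = 7.74009 kN/m³.
The centroid of a semicircle lies 4r/(3π) = 0.466854 m from the diameter, here below the top edge, so the centroid depth is h_c = 3.6 + 0.466854 = 4.06685 m.
A = πr²/2 = π × 1.1²/2 = 1.90066 m².
Resultant F = γ·h_c·A = 7.74009 × 4.06685 × 1.90066 = 59.8286 kN.
I_c = (π/8 − 8/(9π))·r⁴ = 0.109757 × 1.1⁴ = 0.160695 m⁴.
Centre of pressure: y_p = y_c + I_c/(y_c·A) = 4.06685 + 0.160695/(4.06685 × 1.90066) = 4.06685 + 0.0207893 = 4.08764 m along the plane.
The resultant acts 0.466854 + 0.0207893 = 0.487643 m (along the plate) below the hinge at the top edge, so the moment about the hinge is M = F × 0.487643 = 59.8286 × 0.487643 = 29.175 kN·m.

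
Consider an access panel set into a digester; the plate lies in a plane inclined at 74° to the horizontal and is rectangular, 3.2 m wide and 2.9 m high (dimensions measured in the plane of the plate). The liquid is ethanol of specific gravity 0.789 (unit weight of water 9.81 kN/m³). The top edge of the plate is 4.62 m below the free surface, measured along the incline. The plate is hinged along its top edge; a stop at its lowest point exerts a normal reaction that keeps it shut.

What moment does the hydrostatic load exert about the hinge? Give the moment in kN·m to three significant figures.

M ≈ 656 kN·m

γ = 0.789 × 9.81 = 7.74009 kN/m³.
Let θ = 74° be the plate's angle to the horizontal; measure y along the incline from where the plane meets the free surface. Vertical depth h = y·sinθ with sinθ = 0.961262.
The centroid lies 2.9/2 = 1.45 m below the top edge, so y_c = 4.62 + 1.45 = 6.07 m and h_c = 6.07 × 0.961262 = 5.83486 m.
A = 3.2 × 2.9 = 9.28 m².
Resultant F = γ·h_c·A = 7.74009 × 5.83486 × 9.28 = 419.107 kN.
I_c = b·h³/12 = 3.2 × 2.9³/12 = 6.50373 m⁴.
Centre of pressure: y_p = y_c + I_c/(y_c·A) = 6.07 + 6.50373/(6.07 × 9.28) = 6.07 + 0.115458 = 6.18546 m along the plane.
The resultant acts 1.45 + 0.115458 = 1.56546 m (along the plate) below the hinge at the top edge, so the moment about the hinge is M = F × 1.56546 = 419.107 × 1.56546 = 656.095 kN·m.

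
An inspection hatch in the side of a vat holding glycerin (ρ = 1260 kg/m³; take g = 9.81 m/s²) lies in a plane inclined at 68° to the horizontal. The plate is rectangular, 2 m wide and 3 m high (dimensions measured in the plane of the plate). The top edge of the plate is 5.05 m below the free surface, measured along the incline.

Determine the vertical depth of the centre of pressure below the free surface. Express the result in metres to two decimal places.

h_p = 6.18 m

γ = ρg = 1260 × 9.81 / 1000 = 12.3606 kN/m³.
Let θ = 68° be the plate's angle to the horizontal; measure y along the incline from where the plane meets the free surface. Vertical depth h = y·sinθ with sinθ = 0.927184.
The centroid lies 3/2 = 1.5 m below the top edge, so y_c = 5.05 + 1.5 = 6.55 m and h_c = 6.55 × 0.927184 = 6.07306 m.
A = 2 × 3 = 6 m².
Resultant F = γ·h_c·A = 12.3606 × 6.07306 × 6 = 450.4 kN.
I_c = b·h³/12 = 2 × 3³/12 = 4.5 m⁴.
Centre of pressure: y_p = y_c + I_c/(y_c·A) = 6.55 + 4.5/(6.55 × 6) = 6.55 + 0.114504 = 6.6645 m along the plane.
Vertically, h_p = y_p·sinθ = 6.6645 × 0.927184 = 6.17922 m.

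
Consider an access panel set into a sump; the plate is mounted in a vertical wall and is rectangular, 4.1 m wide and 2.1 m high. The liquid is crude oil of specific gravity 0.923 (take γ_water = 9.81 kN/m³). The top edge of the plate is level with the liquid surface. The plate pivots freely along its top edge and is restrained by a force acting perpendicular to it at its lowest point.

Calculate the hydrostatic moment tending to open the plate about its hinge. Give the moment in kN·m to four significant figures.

M ≈ 114.6 kN·m

γ = 0.923 × 9.81 = 9.05463 kN/m³.
The centroid lies 2.1/2 = 1.05 m below the top edge, so the centroid depth is h_c = 1.05 m.
A = 4.1 × 2.1 = 8.61 m².
Resultant F = γ·h_c·A = 9.05463 × 1.05 × 8.61 = 81.8584 kN.
I_c = b·h³/12 = 4.1 × 2.1³/12 = 3.16418 m⁴.
Centre of pressure: y_p = y_c + I_c/(y_c·A) = 1.05 + 3.16418/(1.05 × 8.61) = 1.05 + 0.350001 = 1.4 m along the plane.
The resultant acts 1.05 + 0.350001 = 1.4 m (along the plate) below the hinge at the top edge, so the moment about the hinge is M = F × 1.4 = 81.8584 × 1.4 = 114.602 kN·m.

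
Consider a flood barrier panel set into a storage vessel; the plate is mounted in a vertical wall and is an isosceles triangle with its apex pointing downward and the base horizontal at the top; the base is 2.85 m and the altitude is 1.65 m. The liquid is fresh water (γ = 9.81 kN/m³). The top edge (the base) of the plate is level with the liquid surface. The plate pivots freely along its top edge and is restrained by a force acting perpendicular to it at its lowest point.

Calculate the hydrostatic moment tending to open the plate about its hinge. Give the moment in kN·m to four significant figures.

M ≈ 10.47 kN·m

γ = 9.81 kN/m³.
With the apex down, the centroid sits h/3 = 1.65/3 = 0.55 m below the base (the top edge), so the centroid depth is h_c = 0.55 m.
A = ½ × 2.85 × 1.65 = 2.35125 m².
Resultant F = γ·h_c·A = 9.81 × 0.55 × 2.35125 = 12.6862 kN.
I_c = b·h³/36 = 2.85 × 1.65³/36 = 0.355627 m⁴.
Centre of pressure: y_p = y_c + I_c/(y_c·A) = 0.55 + 0.355627/(0.55 × 2.35125) = 0.55 + 0.275 = 0.825 m along the plane.
The resultant acts 0.55 + 0.275 = 0.825 m (along the plate) below the hinge at the top edge, so the moment about the hinge is M = F × 0.825 = 12.6862 × 0.825 = 10.4661 kN·m.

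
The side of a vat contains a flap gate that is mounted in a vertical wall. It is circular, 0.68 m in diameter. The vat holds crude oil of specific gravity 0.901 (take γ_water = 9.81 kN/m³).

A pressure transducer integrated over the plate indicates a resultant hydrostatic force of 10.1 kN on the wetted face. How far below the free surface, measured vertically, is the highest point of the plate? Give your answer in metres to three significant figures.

γ = 0.901 × 9.81 = 8.83881 kN/m³.
A = π(0.34)² = 0.363168 m².
From F = γ·h_c·A, the centroid depth is h_c = 10.1/(8.83881 × 0.363168) = 3.14644 m.
The centroid is at the centre, 0.34 m below the top of the plate, so the highest point sits at h_top = 3.14644 − 0.34 = 2.80644 m below the surface.

d_top ≈ 2.81 m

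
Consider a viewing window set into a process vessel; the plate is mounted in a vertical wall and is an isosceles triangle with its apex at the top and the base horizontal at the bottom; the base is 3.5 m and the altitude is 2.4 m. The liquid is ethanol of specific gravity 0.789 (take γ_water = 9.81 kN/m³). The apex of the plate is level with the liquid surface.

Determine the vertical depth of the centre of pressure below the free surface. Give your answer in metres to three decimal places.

γ = 0.789 × 9.81 = 7.74009 kN/m³.
With the apex up, the centroid sits 2h/3 = 2 × 2.4/3 = 1.6 m below the apex, so the centroid depth is h_c = 1.6 m.
A = ½ × 3.5 × 2.4 = 4.2 m².
Resultant F = γ·h_c·A = 7.74009 × 1.6 × 4.2 = 52.0134 kN.
I_c = b·h³/36 = 3.5 × 2.4³/36 = 1.344 m⁴.
Centre of pressure: y_p = y_c + I_c/(y_c·A) = 1.6 + 1.344/(1.6 × 4.2) = 1.6 + 0.2 = 1.8 m along the plane.

h_p = 1.800 m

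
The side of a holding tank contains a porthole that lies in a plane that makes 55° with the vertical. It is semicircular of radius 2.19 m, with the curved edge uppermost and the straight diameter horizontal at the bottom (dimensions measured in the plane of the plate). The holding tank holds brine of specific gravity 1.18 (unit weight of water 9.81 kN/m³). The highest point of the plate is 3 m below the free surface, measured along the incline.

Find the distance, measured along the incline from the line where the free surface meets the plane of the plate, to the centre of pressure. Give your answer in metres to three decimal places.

y_p = 4.339 m

γ = 1.18 × 9.81 = 11.5758 kN/m³.
The plate makes 55° with the vertical, i.e. θ = 90° − 55° = 35° to the horizontal. Measuring y along the incline from the free-surface line, vertical depth h = y·sinθ with sinθ = 0.573576.
The centroid lies 4r/(3π) = 0.929465 m above the diameter, so r − 4r/(3π) = 2.19 − 0.929465 = 1.26053 m below the topmost point, so y_c = 3 + 1.26053 = 4.26053 m and h_c = 4.26053 × 0.573576 = 2.44374 m.
A = πr²/2 = π × 2.19²/2 = 7.5337 m².
Resultant F = γ·h_c·A = 11.5758 × 2.44374 × 7.5337 = 213.115 kN.
I_c = (π/8 − 8/(9π))·r⁴ = 0.109757 × 2.19⁴ = 2.52469 m⁴.
Centre of pressure: y_p = y_c + I_c/(y_c·A) = 4.26053 + 2.52469/(4.26053 × 7.5337) = 4.26053 + 0.0786568 = 4.33919 m along the plane.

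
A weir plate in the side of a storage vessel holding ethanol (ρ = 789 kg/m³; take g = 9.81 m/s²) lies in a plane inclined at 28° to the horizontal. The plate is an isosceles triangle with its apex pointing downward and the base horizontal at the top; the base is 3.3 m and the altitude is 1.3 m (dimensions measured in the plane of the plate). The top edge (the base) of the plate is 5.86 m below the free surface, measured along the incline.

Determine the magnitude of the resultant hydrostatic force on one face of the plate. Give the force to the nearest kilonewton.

γ = ρg = 789 × 9.81 / 1000 = 7.74009 kN/m³.
Let θ = 28° be the plate's angle to the horizontal; measure y along the incline from where the plane meets the free surface. Vertical depth h = y·sinθ with sinθ = 0.469472.
With the apex down, the centroid sits h/3 = 1.3/3 = 0.433333 m below the base (the top edge), so y_c = 5.86 + 0.433333 = 6.29333 m and h_c = 6.29333 × 0.469472 = 2.95454 m.
A = ½ × 3.3 × 1.3 = 2.145 m².
Resultant F = γ·h_c·A = 7.74009 × 2.95454 × 2.145 = 49.0527 kN.

F ≈ 49 kN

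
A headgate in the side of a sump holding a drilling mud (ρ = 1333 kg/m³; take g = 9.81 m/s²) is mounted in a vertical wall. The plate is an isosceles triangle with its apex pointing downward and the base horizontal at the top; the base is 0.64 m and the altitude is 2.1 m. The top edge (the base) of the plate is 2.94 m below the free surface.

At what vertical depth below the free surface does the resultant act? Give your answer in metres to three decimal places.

h_p = 3.707 m

γ = ρg = 1333 × 9.81 / 1000 = 13.07673 kN/m³.
With the apex down, the centroid sits h/3 = 2.1/3 = 0.7 m below the base (the top edge), so the centroid depth is h_c = 2.94 + 0.7 = 3.64 m.
A = ½ × 0.64 × 2.1 = 0.672 m².
Resultant F = γ·h_c·A = 13.07673 × 3.64 × 0.672 = 31.9867 kN.
I_c = b·h³/36 = 0.64 × 2.1³/36 = 0.16464 m⁴.
Centre of pressure: y_p = y_c + I_c/(y_c·A) = 3.64 + 0.16464/(3.64 × 0.672) = 3.64 + 0.0673077 = 3.70731 m along the plane.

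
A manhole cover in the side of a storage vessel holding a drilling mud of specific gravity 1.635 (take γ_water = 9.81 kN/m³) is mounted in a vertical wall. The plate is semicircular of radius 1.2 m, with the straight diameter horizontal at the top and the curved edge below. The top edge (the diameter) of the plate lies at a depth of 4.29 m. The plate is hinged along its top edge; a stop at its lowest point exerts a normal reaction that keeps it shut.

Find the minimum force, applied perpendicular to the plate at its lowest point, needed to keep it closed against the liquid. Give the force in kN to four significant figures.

γ = 1.635 × 9.81 = 16.03935 kN/m³.
The centroid of a semicircle lies 4r/(3π) = 0.509296 m from the diameter, here below the top edge, so the centroid depth is h_c = 4.29 + 0.509296 = 4.7993 m.
A = πr²/2 = π × 1.2²/2 = 2.26195 m².
Resultant F = γ·h_c·A = 16.03935 × 4.7993 × 2.26195 = 174.12 kN.
I_c = (π/8 − 8/(9π))·r⁴ = 0.109757 × 1.2⁴ = 0.227592 m⁴.
Centre of pressure: y_p = y_c + I_c/(y_c·A) = 4.7993 + 0.227592/(4.7993 × 2.26195) = 4.7993 + 0.0209651 = 4.82027 m along the plane.
The resultant acts 0.509296 + 0.0209651 = 0.530261 m (along the plate) below the hinge at the top edge, so the moment about the hinge is M = F × 0.530261 = 174.12 × 0.530261 = 92.329 kN·m.
A normal force at the bottom, 1.2 m from the hinge, must supply this moment: P = 92.329/1.2 = 76.9408 kN.

P ≈ 76.94 kN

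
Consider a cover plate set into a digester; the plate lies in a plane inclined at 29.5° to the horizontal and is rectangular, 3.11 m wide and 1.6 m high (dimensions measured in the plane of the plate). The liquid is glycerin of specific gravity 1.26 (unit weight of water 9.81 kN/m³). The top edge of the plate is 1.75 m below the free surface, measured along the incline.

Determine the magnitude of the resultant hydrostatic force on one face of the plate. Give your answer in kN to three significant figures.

γ = 1.26 × 9.81 = 12.3606 kN/m³.
Let θ = 29.5° be the plate's angle to the horizontal; measure y along the incline from where the plane meets the free surface. Vertical depth h = y·sinθ with sinθ = 0.492424.
The centroid lies 1.6/2 = 0.8 m below the top edge, so y_c = 1.75 + 0.8 = 2.55 m and h_c = 2.55 × 0.492424 = 1.25568 m.
A = 3.11 × 1.6 = 4.976 m².
Resultant F = γ·h_c·A = 12.3606 × 1.25568 × 4.976 = 77.2323 kN.

F ≈ 77.2 kN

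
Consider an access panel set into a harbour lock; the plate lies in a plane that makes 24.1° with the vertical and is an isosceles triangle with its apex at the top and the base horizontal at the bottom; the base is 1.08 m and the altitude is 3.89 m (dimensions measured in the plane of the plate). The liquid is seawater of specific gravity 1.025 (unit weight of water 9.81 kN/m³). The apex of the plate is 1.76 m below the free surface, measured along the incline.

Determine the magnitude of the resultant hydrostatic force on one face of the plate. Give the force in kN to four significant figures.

γ = 1.025 × 9.81 = 10.05525 kN/m³.
The plate makes 24.1° with the vertical, i.e. θ = 90° − 24.1° = 65.9° to the horizontal. Measuring y along the incline from the free-surface line, vertical depth h = y·sinθ with sinθ = 0.912834.
With the apex up, the centroid sits 2h/3 = 2 × 3.89/3 = 2.59333 m below the apex, so y_c = 1.76 + 2.59333 = 4.35333 m and h_c = 4.35333 × 0.912834 = 3.97387 m.
A = ½ × 1.08 × 3.89 = 2.1006 m².
Resultant F = γ·h_c·A = 10.05525 × 3.97387 × 2.1006 = 83.9363 kN.

F ≈ 83.94 kN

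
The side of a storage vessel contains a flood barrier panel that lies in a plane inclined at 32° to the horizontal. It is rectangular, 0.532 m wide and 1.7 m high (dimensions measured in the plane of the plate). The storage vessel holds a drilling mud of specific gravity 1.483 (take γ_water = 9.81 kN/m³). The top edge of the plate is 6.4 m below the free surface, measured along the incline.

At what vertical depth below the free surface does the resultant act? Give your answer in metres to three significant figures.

h_p = 3.86 m

γ = 1.483 × 9.81 = 14.54823 kN/m³.
Let θ = 32° be the plate's angle to the horizontal; measure y along the incline from where the plane meets the free surface. Vertical depth h = y·sinθ with sinθ = 0.529919.
The centroid lies 1.7/2 = 0.85 m below the top edge, so y_c = 6.4 + 0.85 = 7.25 m and h_c = 7.25 × 0.529919 = 3.84191 m.
A = 0.532 × 1.7 = 0.9044 m².
Resultant F = γ·h_c·A = 14.54823 × 3.84191 × 0.9044 = 50.5496 kN.
I_c = b·h³/12 = 0.532 × 1.7³/12 = 0.21781 m⁴.
Centre of pressure: y_p = y_c + I_c/(y_c·A) = 7.25 + 0.21781/(7.25 × 0.9044) = 7.25 + 0.0332184 = 7.28322 m along the plane.
Vertically, h_p = y_p·sinθ = 7.28322 × 0.529919 = 3.85952 m.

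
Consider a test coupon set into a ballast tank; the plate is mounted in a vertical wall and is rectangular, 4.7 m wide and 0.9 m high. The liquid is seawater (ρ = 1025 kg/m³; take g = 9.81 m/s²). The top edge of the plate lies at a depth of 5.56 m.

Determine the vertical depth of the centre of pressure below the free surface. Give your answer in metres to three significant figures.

h_p = 6.02 m

γ = ρg = 1025 × 9.81 / 1000 = 10.05525 kN/m³.
The centroid lies 0.9/2 = 0.45 m below the top edge, so the centroid depth is h_c = 5.56 + 0.45 = 6.01 m.
A = 4.7 × 0.9 = 4.23 m².
Resultant F = γ·h_c·A = 10.05525 × 6.01 × 4.23 = 255.628 kN.
I_c = b·h³/12 = 4.7 × 0.9³/12 = 0.285525 m⁴.
Centre of pressure: y_p = y_c + I_c/(y_c·A) = 6.01 + 0.285525/(6.01 × 4.23) = 6.01 + 0.0112313 = 6.02123 m along the plane.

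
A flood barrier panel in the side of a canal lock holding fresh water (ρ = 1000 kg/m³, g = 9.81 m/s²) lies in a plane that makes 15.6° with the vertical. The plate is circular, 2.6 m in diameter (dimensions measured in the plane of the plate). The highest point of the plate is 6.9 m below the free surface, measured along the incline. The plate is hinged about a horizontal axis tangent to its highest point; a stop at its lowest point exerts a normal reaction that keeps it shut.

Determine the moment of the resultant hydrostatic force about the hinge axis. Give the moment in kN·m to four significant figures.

γ = ρg = 1000 × 9.81 = 9810 N/m³ = 9.81 kN/m³.
The plate makes 15.6° with the vertical, i.e. θ = 90° − 15.6° = 74.4° to the horizontal. Measuring y along the incline from the free-surface line, vertical depth h = y·sinθ with sinθ = 0.963163.
The centroid is at the centre, 1.3 m below the top of the plate, so y_c = 6.9 + 1.3 = 8.2 m and h_c = 8.2 × 0.963163 = 7.89794 m.
A = π(1.3)² = 5.30929 m².
Resultant F = γ·h_c·A = 9.81 × 7.89794 × 5.30929 = 411.357 kN.
I_c = πr⁴/4 = π × 1.3⁴/4 = 2.24318 m⁴.
Centre of pressure: y_p = y_c + I_c/(y_c·A) = 8.2 + 2.24318/(8.2 × 5.30929) = 8.2 + 0.0515245 = 8.25152 m along the plane.
The resultant acts 1.3 + 0.0515245 = 1.35152 m (along the plate) below the hinge at the top edge, so the moment about the hinge is M = F × 1.35152 = 411.357 × 1.35152 = 555.957 kN·m.

M ≈ 556.0 kN·m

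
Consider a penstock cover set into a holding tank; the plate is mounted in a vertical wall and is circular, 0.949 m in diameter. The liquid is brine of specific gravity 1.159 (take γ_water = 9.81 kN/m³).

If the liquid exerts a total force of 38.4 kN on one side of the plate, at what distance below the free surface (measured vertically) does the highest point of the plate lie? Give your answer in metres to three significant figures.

d_top ≈ 4.30 m

γ = 1.159 × 9.81 = 11.36979 kN/m³.
A = π(0.4745)² = 0.70733 m².
From F = γ·h_c·A, the centroid depth is h_c = 38.4/(11.36979 × 0.70733) = 4.77482 m.
The centroid is at the centre, 0.4745 m below the top of the plate, so the highest point sits at h_top = 4.77482 − 0.4745 = 4.30032 m below the surface.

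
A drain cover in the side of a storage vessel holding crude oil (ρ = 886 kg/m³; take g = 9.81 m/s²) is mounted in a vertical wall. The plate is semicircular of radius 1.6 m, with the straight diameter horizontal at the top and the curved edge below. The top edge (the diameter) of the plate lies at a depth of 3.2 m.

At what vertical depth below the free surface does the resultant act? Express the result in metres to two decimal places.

γ = ρg = 886 × 9.81 / 1000 = 8.69166 kN/m³.
The centroid of a semicircle lies 4r/(3π) = 0.679061 m from the diameter, here below the top edge, so the centroid depth is h_c = 3.2 + 0.679061 = 3.87906 m.
A = πr²/2 = π × 1.6²/2 = 4.02124 m².
Resultant F = γ·h_c·A = 8.69166 × 3.87906 × 4.02124 = 135.578 kN.
I_c = (π/8 − 8/(9π))·r⁴ = 0.109757 × 1.6⁴ = 0.719303 m⁴.
Centre of pressure: y_p = y_c + I_c/(y_c·A) = 3.87906 + 0.719303/(3.87906 × 4.02124) = 3.87906 + 0.0461132 = 3.92517 m along the plane.

h_p = 3.93 m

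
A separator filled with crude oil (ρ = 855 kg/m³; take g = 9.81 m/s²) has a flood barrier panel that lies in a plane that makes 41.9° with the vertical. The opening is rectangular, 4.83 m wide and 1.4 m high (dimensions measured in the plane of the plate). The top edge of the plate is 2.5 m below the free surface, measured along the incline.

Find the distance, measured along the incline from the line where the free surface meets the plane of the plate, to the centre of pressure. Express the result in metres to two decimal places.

y_p = 3.25 m

γ = ρg = 855 × 9.81 / 1000 = 8.38755 kN/m³.
The plate makes 41.9° with the vertical, i.e. θ = 90° − 41.9° = 48.1° to the horizontal. Measuring y along the incline from the free-surface line, vertical depth h = y·sinθ with sinθ = 0.744312.
The centroid lies 1.4/2 = 0.7 m below the top edge, so y_c = 2.5 + 0.7 = 3.2 m and h_c = 3.2 × 0.744312 = 2.3818 m.
A = 4.83 × 1.4 = 6.762 m².
Resultant F = γ·h_c·A = 8.38755 × 2.3818 × 6.762 = 135.088 kN.
I_c = b·h³/12 = 4.83 × 1.4³/12 = 1.10446 m⁴.
Centre of pressure: y_p = y_c + I_c/(y_c·A) = 3.2 + 1.10446/(3.2 × 6.762) = 3.2 + 0.0510417 = 3.25104 m along the plane.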